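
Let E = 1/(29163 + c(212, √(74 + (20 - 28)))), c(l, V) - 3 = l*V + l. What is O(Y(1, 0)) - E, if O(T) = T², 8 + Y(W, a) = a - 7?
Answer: 96761300561/430050290 + 53*√66/215025145 ≈ 225.00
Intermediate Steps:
Y(W, a) = -15 + a (Y(W, a) = -8 + (a - 7) = -8 + (-7 + a) = -15 + a)
c(l, V) = 3 + l + V*l (c(l, V) = 3 + (l*V + l) = 3 + (V*l + l) = 3 + (l + V*l) = 3 + l + V*l)
E = 1/(29378 + 212*√66) (E = 1/(29163 + (3 + 212 + √(74 + (20 - 28))*212)) = 1/(29163 + (3 + 212 + √(74 - 8)*212)) = 1/(29163 + (3 + 212 + √66*212)) = 1/(29163 + (3 + 212 + 212*√66)) = 1/(29163 + (215 + 212*√66)) = 1/(29378 + 212*√66) ≈ 3.2154e-5)
O(Y(1, 0)) - E = (-15 + 0)² - (14689/430050290 - 53*√66/215025145) = (-15)² + (-14689/430050290 + 53*√66/215025145) = 225 + (-14689/430050290 + 53*√66/215025145) = 96761300561/430050290 + 53*√66/215025145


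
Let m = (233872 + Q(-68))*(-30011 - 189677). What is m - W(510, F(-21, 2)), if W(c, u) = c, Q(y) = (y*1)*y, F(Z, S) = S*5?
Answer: -52394709758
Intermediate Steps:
F(Z, S) = 5*S
Q(y) = y² (Q(y) = y*y = y²)
m = -52394709248 (m = (233872 + (-68)²)*(-30011 - 189677) = (233872 + 4624)*(-219688) = 238496*(-219688) = -52394709248)
m - W(510, F(-21, 2)) = -52394709248 - 1*510 = -52394709248 - 510 = -52394709758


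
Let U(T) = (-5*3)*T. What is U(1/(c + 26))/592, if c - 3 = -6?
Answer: -15/13616 ≈ -0.0011016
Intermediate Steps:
c = -3 (c = 3 - 6 = -3)
U(T) = -15*T
U(1/(c + 26))/592 = -15/(-3 + 26)/592 = -15/23*(1/592) = -15*1/23*(1/592) = -15/23*1/592 = -15/13616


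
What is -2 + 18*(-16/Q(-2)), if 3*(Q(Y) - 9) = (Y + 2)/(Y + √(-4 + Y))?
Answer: -34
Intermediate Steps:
Q(Y) = 9 + (2 + Y)/(3*(Y + √(-4 + Y))) (Q(Y) = 9 + ((Y + 2)/(Y + √(-4 + Y)))/3 = 9 + ((2 + Y)/(Y + √(-4 + Y)))/3 = 9 + (2 + Y)/(3*(Y + √(-4 + Y))))
-2 + 18*(-16/Q(-2)) = -2 + 18*(-16*3*(-2 + √(-4 - 2))/(2 + 27*√(-4 - 2) + 28*(-2))) = -2 + 18*(-16*3*(-2 + √(-6))/(2 + 27*√(-6) - 56)) = -2 + 18*(-16*3*(-2 + I*√6)/(2 + 27*(I*√6) - 56)) = -2 + 18*(-16*3*(-2 + I*√6)/(2 + 27*I*√6 - 56)) = -2 + 18*(-16*3*(-2 + I*√6)/(-54 + 27*I*√6)) = -2 + 18*(-48*(-2 + I*√6)/(-54 + 27*I*√6)) = -2 - 864*(-2 + I*√6)/(-54 + 27*I*√6)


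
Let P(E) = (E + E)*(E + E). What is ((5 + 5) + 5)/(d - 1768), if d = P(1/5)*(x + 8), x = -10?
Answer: -125/14736 ≈ -0.0084826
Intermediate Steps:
P(E) = 4*E**2 (P(E) = (2*E)*(2*E) = 4*E**2)
d = -8/25 (d = (4*(1/5)**2)*(-10 + 8) = (4*(1/5)**2)*(-2) = (4*(1/25))*(-2) = (4/25)*(-2) = -8/25 ≈ -0.32000)
((5 + 5) + 5)/(d - 1768) = ((5 + 5) + 5)/(-8/25 - 1768) = (10 + 5)/(-44208/25) = 15*(-25/44208) = -125/14736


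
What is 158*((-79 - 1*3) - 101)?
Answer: -28914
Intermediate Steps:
158*((-79 - 1*3) - 101) = 158*((-79 - 3) - 101) = 158*(-82 - 101) = 158*(-183) = -28914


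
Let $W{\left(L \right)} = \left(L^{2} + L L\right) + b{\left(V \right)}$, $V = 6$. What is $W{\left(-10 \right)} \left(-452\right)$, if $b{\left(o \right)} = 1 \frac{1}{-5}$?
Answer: $- \frac{451548}{5} \approx -90310.0$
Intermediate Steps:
$b{\left(o \right)} = - \frac{1}{5}$ ($b{\left(o \right)} = 1 \left(- \frac{1}{5}\right) = - \frac{1}{5}$)
$W{\left(L \right)} = - \frac{1}{5} + 2 L^{2}$ ($W{\left(L \right)} = \left(L^{2} + L L\right) - \frac{1}{5} = \left(L^{2} + L^{2}\right) - \frac{1}{5} = 2 L^{2} - \frac{1}{5} = - \frac{1}{5} + 2 L^{2}$)
$W{\left(-10 \right)} \left(-452\right) = \left(- \frac{1}{5} + 2 \left(-10\right)^{2}\right) \left(-452\right) = \left(- \frac{1}{5} + 2 \cdot 100\right) \left(-452\right) = \left(- \frac{1}{5} + 200\right) \left(-452\right) = \frac{999}{5} \left(-452\right) = - \frac{451548}{5}$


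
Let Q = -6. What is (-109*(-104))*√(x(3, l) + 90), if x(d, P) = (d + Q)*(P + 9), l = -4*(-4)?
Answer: 11336*√15 ≈ 43904.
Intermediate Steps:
l = 16
x(d, P) = (-6 + d)*(9 + P) (x(d, P) = (d - 6)*(P + 9) = (-6 + d)*(9 + P))
(-109*(-104))*√(x(3, l) + 90) = (-109*(-104))*√((-54 - 6*16 + 9*3 + 16*3) + 90) = 11336*√((-54 - 96 + 27 + 48) + 90) = 11336*√(-75 + 90) = 11336*√15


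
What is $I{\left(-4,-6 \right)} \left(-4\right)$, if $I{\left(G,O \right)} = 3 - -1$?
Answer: $-16$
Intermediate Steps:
$I{\left(G,O \right)} = 4$ ($I{\left(G,O \right)} = 3 + 1 = 4$)
$I{\left(-4,-6 \right)} \left(-4\right) = 4 \left(-4\right) = -16$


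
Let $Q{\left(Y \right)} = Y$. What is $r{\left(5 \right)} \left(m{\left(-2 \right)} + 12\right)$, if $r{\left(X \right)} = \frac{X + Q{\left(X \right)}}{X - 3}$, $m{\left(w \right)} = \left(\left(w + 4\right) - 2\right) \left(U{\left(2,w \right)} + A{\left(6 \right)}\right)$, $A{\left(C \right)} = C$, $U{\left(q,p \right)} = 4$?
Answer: $60$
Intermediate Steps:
$m{\left(w \right)} = 20 + 10 w$ ($m{\left(w \right)} = \left(\left(w + 4\right) - 2\right) \left(4 + 6\right) = \left(\left(4 + w\right) - 2\right) 10 = \left(2 + w\right) 10 = 20 + 10 w$)
$r{\left(X \right)} = \frac{2 X}{-3 + X}$ ($r{\left(X \right)} = \frac{X + X}{X - 3} = \frac{2 X}{-3 + X}$)
$r{\left(5 \right)} \left(m{\left(-2 \right)} + 12\right) = 2 \cdot 5 \frac{1}{-3 + 5} \left(\left(20 + 10 \left(-2\right)\right) + 12\right) = 2 \cdot 5 \cdot \frac{1}{2} \left(\left(20 - 20\right) + 12\right) = 2 \cdot 5 \cdot \frac{1}{2} \left(0 + 12\right) = 5 \cdot 12 = 60$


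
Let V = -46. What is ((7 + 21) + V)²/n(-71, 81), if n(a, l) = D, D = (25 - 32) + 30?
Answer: 324/23 ≈ 14.087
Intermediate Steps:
D = 23 (D = -7 + 30 = 23)
n(a, l) = 23
((7 + 21) + V)²/n(-71, 81) = ((7 + 21) - 46)²/23 = (28 - 46)²*(1/23) = (-18)²*(1/23) = 324*(1/23) = 324/23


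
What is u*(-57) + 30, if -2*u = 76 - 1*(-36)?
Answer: 3222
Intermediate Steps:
u = -56 (u = -(76 - 1*(-36))/2 = -(76 + 36)/2 = -½*112 = -56)
u*(-57) + 30 = -56*(-57) + 30 = 3192 + 30 = 3222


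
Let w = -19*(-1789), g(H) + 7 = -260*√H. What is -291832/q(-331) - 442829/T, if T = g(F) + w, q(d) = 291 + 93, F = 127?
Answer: -2658701344447/3438981168 - 28783885*√127/286581764 ≈ -774.24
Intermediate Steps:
g(H) = -7 - 260*√H
q(d) = 384
w = 33991
T = 33984 - 260*√127 (T = (-7 - 260*√127) + 33991 = 33984 - 260*√127 ≈ 31054.)
-291832/q(-331) - 442829/T = -291832/384 - 442829/(33984 - 260*√127) = -291832*1/384 - 442829/(33984 - 260*√127) = -36479/48 - 442829/(33984 - 260*√127)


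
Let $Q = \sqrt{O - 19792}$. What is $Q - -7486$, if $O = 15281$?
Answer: $7486 + i \sqrt{4511} \approx 7486.0 + 67.164 i$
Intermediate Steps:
$Q = i \sqrt{4511}$ ($Q = \sqrt{15281 - 19792} = \sqrt{-4511} = i \sqrt{4511} \approx 67.164 i$)
$Q - -7486 = i \sqrt{4511} - -7486 = i \sqrt{4511} + 7486 = 7486 + i \sqrt{4511}$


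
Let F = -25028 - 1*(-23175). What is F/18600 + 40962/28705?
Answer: 141740567/106782600 ≈ 1.3274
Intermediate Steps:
F = -1853 (F = -25028 + 23175 = -1853)
F/18600 + 40962/28705 = -1853/18600 + 40962/28705 = 141740567/106782600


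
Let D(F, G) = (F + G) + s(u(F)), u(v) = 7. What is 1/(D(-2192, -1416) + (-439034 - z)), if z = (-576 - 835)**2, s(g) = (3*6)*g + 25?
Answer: -1/2433412 ≈ -4.1095e-7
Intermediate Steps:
s(g) = 25 + 18*g (s(g) = 18*g + 25 = 25 + 18*g)
D(F, G) = 151 + F + G (D(F, G) = (F + G) + (25 + 18*7) = (F + G) + (25 + 126) = (F + G) + 151 = 151 + F + G)
z = 1990921 (z = (-1411)**2 = 1990921)
1/(D(-2192, -1416) + (-439034 - z)) = 1/((151 - 2192 - 1416) + (-439034 - 1*1990921)) = 1/(-3457 + (-439034 - 1990921)) = 1/(-3457 - 2429955) = 1/(-2433412) = -1/2433412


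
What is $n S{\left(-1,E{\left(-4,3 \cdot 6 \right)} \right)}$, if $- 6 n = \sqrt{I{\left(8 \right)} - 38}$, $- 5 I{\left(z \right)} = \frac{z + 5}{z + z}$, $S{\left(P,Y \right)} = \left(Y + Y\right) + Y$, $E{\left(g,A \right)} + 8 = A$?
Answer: $- \frac{i \sqrt{15265}}{4} \approx - 30.888 i$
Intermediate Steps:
$E{\left(g,A \right)} = -8 + A$
$S{\left(P,Y \right)} = 3 Y$ ($S{\left(P,Y \right)} = 2 Y + Y = 3 Y$)
$I{\left(z \right)} = - \frac{5 + z}{10 z}$ ($I{\left(z \right)} = - \frac{\left(z + 5\right) \frac{1}{z + z}}{5} = - \frac{\left(5 + z\right) \frac{1}{2 z}}{5} = - \frac{\frac{1}{2} \frac{1}{z} \left(5 + z\right)}{5} = - \frac{5 + z}{10 z}$)
$n = - \frac{i \sqrt{15265}}{120}$ ($n = - \frac{\sqrt{\frac{-5 - 8}{10 \cdot 8} - 38}}{6} = - \frac{\sqrt{\frac{1}{10} \cdot \frac{1}{8} \left(-5 - 8\right) - 38}}{6} = - \frac{\sqrt{\frac{1}{10} \cdot \frac{1}{8} \left(-13\right) - 38}}{6} = - \frac{\sqrt{- \frac{13}{80} - 38}}{6} = - \frac{\sqrt{- \frac{3053}{80}}}{6} = - \frac{\frac{1}{20} i \sqrt{15265}}{6} = - \frac{i \sqrt{15265}}{120} \approx - 1.0296 i$)
$n S{\left(-1,E{\left(-4,3 \cdot 6 \right)} \right)} = - \frac{i \sqrt{15265}}{120} \cdot 3 \left(-8 + 3 \cdot 6\right) = - \frac{i \sqrt{15265}}{120} \cdot 3 \left(-8 + 18\right) = - \frac{i \sqrt{15265}}{120} \cdot 3 \cdot 10 = - \frac{i \sqrt{15265}}{120} \cdot 30 = - \frac{i \sqrt{15265}}{4}$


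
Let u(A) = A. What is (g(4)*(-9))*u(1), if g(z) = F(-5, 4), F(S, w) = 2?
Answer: -18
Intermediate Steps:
g(z) = 2
(g(4)*(-9))*u(1) = (2*(-9))*1 = -18*1 = -18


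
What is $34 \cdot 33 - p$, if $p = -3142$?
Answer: $4264$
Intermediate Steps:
$34 \cdot 33 - p = 34 \cdot 33 - -3142 = 1122 + 3142 = 4264$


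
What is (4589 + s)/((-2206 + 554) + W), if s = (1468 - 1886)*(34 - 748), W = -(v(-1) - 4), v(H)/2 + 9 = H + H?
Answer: -303041/1626 ≈ -186.37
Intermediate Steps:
v(H) = -18 + 4*H (v(H) = -18 + 2*(H + H) = -18 + 2*(2*H) = -18 + 4*H)
W = 26 (W = -((-18 + 4*(-1)) - 4) = -((-18 - 4) - 4) = -(-22 - 4) = -1*(-26) = 26)
s = 298452 (s = -418*(-714) = 298452)
(4589 + s)/((-2206 + 554) + W) = (4589 + 298452)/((-2206 + 554) + 26) = 303041/(-1652 + 26) = 303041/(-1626) = 303041*(-1/1626) = -303041/1626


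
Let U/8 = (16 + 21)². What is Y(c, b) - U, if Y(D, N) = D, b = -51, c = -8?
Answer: -10960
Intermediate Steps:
U = 10952 (U = 8*(16 + 21)² = 8*37² = 8*1369 = 10952)
Y(c, b) - U = -8 - 1*10952 = -8 - 10952 = -10960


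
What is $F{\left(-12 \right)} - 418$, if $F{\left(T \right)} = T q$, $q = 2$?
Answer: $-442$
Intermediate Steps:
$F{\left(T \right)} = 2 T$ ($F{\left(T \right)} = T 2 = 2 T$)
$F{\left(-12 \right)} - 418 = 2 \left(-12\right) - 418 = -24 - 418 = -442$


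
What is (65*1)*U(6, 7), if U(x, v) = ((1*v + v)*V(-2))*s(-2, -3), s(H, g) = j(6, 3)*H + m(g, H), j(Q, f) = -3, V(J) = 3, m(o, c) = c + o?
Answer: 2730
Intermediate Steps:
s(H, g) = g - 2*H (s(H, g) = -3*H + (H + g) = g - 2*H)
U(x, v) = 6*v (U(x, v) = ((1*v + v)*3)*(-3 - 2*(-2)) = ((v + v)*3)*(-3 + 4) = ((2*v)*3)*1 = (6*v)*1 = 6*v)
(65*1)*U(6, 7) = (65*1)*(6*7) = 65*42 = 2730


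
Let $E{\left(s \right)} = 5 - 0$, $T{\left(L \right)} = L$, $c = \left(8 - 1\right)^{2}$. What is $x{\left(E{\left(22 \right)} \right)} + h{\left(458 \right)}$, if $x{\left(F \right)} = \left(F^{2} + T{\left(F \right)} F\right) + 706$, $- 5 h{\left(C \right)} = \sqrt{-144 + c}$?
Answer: $756 - \frac{i \sqrt{95}}{5} \approx 756.0 - 1.9494 i$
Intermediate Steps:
$c = 49$ ($c = 7^{2} = 49$)
$h{\left(C \right)} = - \frac{i \sqrt{95}}{5}$ ($h{\left(C \right)} = - \frac{\sqrt{-144 + 49}}{5} = - \frac{\sqrt{-95}}{5} = - \frac{i \sqrt{95}}{5}$)
$E{\left(s \right)} = 5$ ($E{\left(s \right)} = 5 + 0 = 5$)
$x{\left(F \right)} = 706 + 2 F^{2}$ ($x{\left(F \right)} = \left(F^{2} + F F\right) + 706 = \left(F^{2} + F^{2}\right) + 706 = 2 F^{2} + 706 = 706 + 2 F^{2}$)
$x{\left(E{\left(22 \right)} \right)} + h{\left(458 \right)} = \left(706 + 2 \cdot 5^{2}\right) - \frac{i \sqrt{95}}{5} = \left(706 + 2 \cdot 25\right) - \frac{i \sqrt{95}}{5} = \left(706 + 50\right) - \frac{i \sqrt{95}}{5} = 756 - \frac{i \sqrt{95}}{5}$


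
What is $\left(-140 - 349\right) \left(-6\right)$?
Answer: $2934$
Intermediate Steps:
$\left(-140 - 349\right) \left(-6\right) = \left(-489\right) \left(-6\right) = 2934$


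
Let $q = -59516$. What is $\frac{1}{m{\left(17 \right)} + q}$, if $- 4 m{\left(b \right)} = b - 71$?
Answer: $- \frac{2}{119005} \approx -1.6806 \cdot 10^{-5}$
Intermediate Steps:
$m{\left(b \right)} = \frac{71}{4} - \frac{b}{4}$ ($m{\left(b \right)} = - \frac{b - 71}{4} = - \frac{-71 + b}{4} = \frac{71}{4} - \frac{b}{4}$)
$\frac{1}{m{\left(17 \right)} + q} = \frac{1}{\left(\frac{71}{4} - \frac{17}{4}\right) - 59516} = \frac{1}{\frac{27}{2} - 59516} = \frac{1}{- \frac{119005}{2}} = - \frac{2}{119005}$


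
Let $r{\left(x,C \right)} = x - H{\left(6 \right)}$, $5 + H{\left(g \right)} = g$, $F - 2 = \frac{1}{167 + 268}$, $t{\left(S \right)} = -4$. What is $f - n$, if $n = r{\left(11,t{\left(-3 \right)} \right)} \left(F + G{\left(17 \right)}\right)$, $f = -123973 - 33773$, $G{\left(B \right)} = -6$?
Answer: $- \frac{13720424}{87} \approx -1.5771 \cdot 10^{5}$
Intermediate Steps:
$F = \frac{871}{435}$ ($F = 2 + \frac{1}{167 + 268} = 2 + \frac{1}{435} = \frac{871}{435} \approx 2.0023$)
$H{\left(g \right)} = -5 + g$
$f = -157746$
$r{\left(x,C \right)} = -1 + x$ ($r{\left(x,C \right)} = x - \left(-5 + 6\right) = x - 1 = -1 + x$)
$n = - \frac{3478}{87}$ ($n = \left(-1 + 11\right) \left(\frac{871}{435} - 6\right) = 10 \left(- \frac{1739}{435}\right) = - \frac{3478}{87} \approx -39.977$)
$f - n = -157746 - - \frac{3478}{87} = -157746 + \frac{3478}{87} = - \frac{13720424}{87}$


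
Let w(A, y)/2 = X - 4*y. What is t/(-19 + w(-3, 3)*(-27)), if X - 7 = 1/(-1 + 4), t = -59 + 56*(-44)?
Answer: -2523/233 ≈ -10.828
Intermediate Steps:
t = -2523 (t = -59 - 2464 = -2523)
X = 22/3 (X = 7 + 1/(-1 + 4) = 7 + 1/3 = 22/3 ≈ 7.3333)
w(A, y) = 44/3 - 8*y (w(A, y) = 2*(22/3 - 4*y) = 44/3 - 8*y)
t/(-19 + w(-3, 3)*(-27)) = -2523/(-19 + (44/3 - 8*3)*(-27)) = -2523/(-19 + (44/3 - 24)*(-27)) = -2523/(-19 - 28/3*(-27)) = -2523/(-19 + 252) = -2523/233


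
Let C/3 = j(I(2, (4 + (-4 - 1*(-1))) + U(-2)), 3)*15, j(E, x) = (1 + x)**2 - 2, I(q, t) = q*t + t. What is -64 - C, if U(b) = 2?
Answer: -694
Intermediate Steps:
I(q, t) = t + q*t
j(E, x) = -2 + (1 + x)**2
C = 630 (C = 3*((-2 + (1 + 3)**2)*15) = 3*((-2 + 4**2)*15) = 3*((-2 + 16)*15) = 3*(14*15) = 3*210 = 630)
-64 - C = -64 - 1*630 = -64 - 630 = -694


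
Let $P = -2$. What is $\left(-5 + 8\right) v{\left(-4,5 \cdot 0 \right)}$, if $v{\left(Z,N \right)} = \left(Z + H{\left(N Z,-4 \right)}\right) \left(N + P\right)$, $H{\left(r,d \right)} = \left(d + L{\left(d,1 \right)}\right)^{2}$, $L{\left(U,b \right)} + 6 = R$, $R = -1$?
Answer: $-702$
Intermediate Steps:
$L{\left(U,b \right)} = -7$ ($L{\left(U,b \right)} = -6 - 1 = -7$)
$H{\left(r,d \right)} = \left(-7 + d\right)^{2}$ ($H{\left(r,d \right)} = \left(d - 7\right)^{2} = \left(-7 + d\right)^{2}$)
$v{\left(Z,N \right)} = \left(-2 + N\right) \left(121 + Z\right)$ ($v{\left(Z,N \right)} = \left(Z + \left(-7 - 4\right)^{2}\right) \left(N - 2\right) = \left(Z + \left(-11\right)^{2}\right) \left(-2 + N\right) = \left(Z + 121\right) \left(-2 + N\right) = \left(121 + Z\right) \left(-2 + N\right) = \left(-2 + N\right) \left(121 + Z\right)$)
$\left(-5 + 8\right) v{\left(-4,5 \cdot 0 \right)} = \left(-5 + 8\right) \left(-242 - -8 + 121 \cdot 5 \cdot 0 + 5 \cdot 0 \left(-4\right)\right) = 3 \left(-242 + 8 + 121 \cdot 0 + 0 \left(-4\right)\right) = 3 \left(-242 + 8 + 0 + 0\right) = 3 \left(-234\right) = -702$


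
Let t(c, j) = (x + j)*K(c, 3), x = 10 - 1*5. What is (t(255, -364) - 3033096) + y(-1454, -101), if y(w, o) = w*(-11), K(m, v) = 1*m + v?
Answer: -3109724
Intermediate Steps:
K(m, v) = m + v
x = 5 (x = 10 - 5 = 5)
y(w, o) = -11*w
t(c, j) = (3 + c)*(5 + j) (t(c, j) = (5 + j)*(c + 3) = (5 + j)*(3 + c) = (3 + c)*(5 + j))
(t(255, -364) - 3033096) + y(-1454, -101) = ((3 + 255)*(5 - 364) - 3033096) - 11*(-1454) = (258*(-359) - 3033096) + 15994 = (-92622 - 3033096) + 15994 = -3125718 + 15994 = -3109724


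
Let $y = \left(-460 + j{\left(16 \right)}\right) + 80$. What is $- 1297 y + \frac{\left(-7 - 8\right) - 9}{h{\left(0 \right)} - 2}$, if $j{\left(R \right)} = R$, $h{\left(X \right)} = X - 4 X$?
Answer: $472120$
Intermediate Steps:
$h{\left(X \right)} = - 3 X$
$y = -364$ ($y = \left(-460 + 16\right) + 80 = -444 + 80 = -364$)
$- 1297 y + \frac{\left(-7 - 8\right) - 9}{h{\left(0 \right)} - 2} = \left(-1297\right) \left(-364\right) + \frac{\left(-7 - 8\right) - 9}{\left(-3\right) 0 - 2} = 472108 + \frac{-15 - 9}{0 - 2} = 472108 - \frac{24}{-2} = 472108 - -12 = 472108 + 12 = 472120$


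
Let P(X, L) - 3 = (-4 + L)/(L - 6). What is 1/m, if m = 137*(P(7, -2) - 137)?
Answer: -4/73021 ≈ -5.4779e-5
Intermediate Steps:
P(X, L) = 3 + (-4 + L)/(-6 + L) (P(X, L) = 3 + (-4 + L)/(L - 6) = 3 + (-4 + L)/(-6 + L))
m = -73021/4 (m = 137*(2*(-11 + 2*(-2))/(-6 - 2) - 137) = 137*(2*(-11 - 4)/(-8) - 137) = 137*(2*(-⅛)*(-15) - 137) = 137*(15/4 - 137) = 137*(-533/4) = -73021/4 ≈ -18255.)
1/m = 1/(-73021/4) = -4/73021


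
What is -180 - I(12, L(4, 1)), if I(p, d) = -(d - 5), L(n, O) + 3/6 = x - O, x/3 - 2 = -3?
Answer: -379/2 ≈ -189.50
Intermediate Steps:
x = -3 (x = 6 + 3*(-3) = 6 - 9 = -3)
L(n, O) = -7/2 - O (L(n, O) = -½ + (-3 - O) = -7/2 - O)
I(p, d) = 5 - d (I(p, d) = -(-5 + d) = 5 - d)
-180 - I(12, L(4, 1)) = -180 - (5 - (-7/2 - 1*1)) = -180 - (5 - (-7/2 - 1)) = -180 - (5 - 1*(-9/2)) = -180 - (5 + 9/2) = -180 - 1*19/2 = -180 - 19/2 = -379/2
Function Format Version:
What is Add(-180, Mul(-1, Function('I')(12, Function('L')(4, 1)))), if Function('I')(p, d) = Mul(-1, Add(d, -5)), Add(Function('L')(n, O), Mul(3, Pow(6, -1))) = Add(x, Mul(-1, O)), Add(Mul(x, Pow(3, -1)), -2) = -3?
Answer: Rational(-379, 2) ≈ -189.50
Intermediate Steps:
x = -3 (x = Add(6, Mul(3, -3)) = Add(6, -9) = -3)
Function('L')(n, O) = Add(Rational(-7, 2), Mul(-1, O)) (Function('L')(n, O) = Add(Rational(-1, 2), Add(-3, Mul(-1, O))) = Add(Rational(-7, 2), Mul(-1, O)))
Function('I')(p, d) = Add(5, Mul(-1, d)) (Function('I')(p, d) = Mul(-1, Add(-5, d)) = Add(5, Mul(-1, d)))
Add(-180, Mul(-1, Function('I')(12, Function('L')(4, 1)))) = Add(-180, Mul(-1, Add(5, Mul(-1, Add(Rational(-7, 2), Mul(-1, 1)))))) = Add(-180, Mul(-1, Add(5, Mul(-1, Add(Rational(-7, 2), -1))))) = Add(-180, Mul(-1, Add(5, Mul(-1, Rational(-9, 2))))) = Add(-180, Mul(-1, Add(5, Rational(9, 2)))) = Add(-180, Mul(-1, Rational(19, 2))) = Add(-180, Rational(-19, 2)) = Rational(-379, 2)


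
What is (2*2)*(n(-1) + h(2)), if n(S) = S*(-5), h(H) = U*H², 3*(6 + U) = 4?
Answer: -164/3 ≈ -54.667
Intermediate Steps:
U = -14/3 (U = -6 + (⅓)*4 = -6 + 4/3 = -14/3 ≈ -4.6667)
h(H) = -14*H²/3
n(S) = -5*S
(2*2)*(n(-1) + h(2)) = (2*2)*(-5*(-1) - 14/3*2²) = 4*(5 - 14/3*4) = 4*(5 - 56/3) = 4*(-41/3) = -164/3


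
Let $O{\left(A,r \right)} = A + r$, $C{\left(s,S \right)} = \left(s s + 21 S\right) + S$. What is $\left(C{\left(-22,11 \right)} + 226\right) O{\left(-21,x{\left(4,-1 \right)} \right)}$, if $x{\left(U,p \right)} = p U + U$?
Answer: $-19992$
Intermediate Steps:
$x{\left(U,p \right)} = U + U p$ ($x{\left(U,p \right)} = U p + U = U + U p$)
$C{\left(s,S \right)} = s^{2} + 22 S$ ($C{\left(s,S \right)} = \left(s^{2} + 21 S\right) + S = s^{2} + 22 S$)
$\left(C{\left(-22,11 \right)} + 226\right) O{\left(-21,x{\left(4,-1 \right)} \right)} = \left(\left(\left(-22\right)^{2} + 22 \cdot 11\right) + 226\right) \left(-21 + 4 \left(1 - 1\right)\right) = \left(\left(484 + 242\right) + 226\right) \left(-21 + 4 \cdot 0\right) = \left(726 + 226\right) \left(-21 + 0\right) = 952 \left(-21\right) = -19992$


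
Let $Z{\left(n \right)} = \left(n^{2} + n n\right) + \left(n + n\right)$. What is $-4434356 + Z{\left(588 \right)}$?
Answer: $-3741692$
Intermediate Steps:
$Z{\left(n \right)} = 2 n + 2 n^{2}$ ($Z{\left(n \right)} = \left(n^{2} + n^{2}\right) + 2 n = 2 n^{2} + 2 n = 2 n + 2 n^{2}$)
$-4434356 + Z{\left(588 \right)} = -4434356 + 2 \cdot 588 \left(1 + 588\right) = -4434356 + 2 \cdot 588 \cdot 589 = -4434356 + 692664 = -3741692$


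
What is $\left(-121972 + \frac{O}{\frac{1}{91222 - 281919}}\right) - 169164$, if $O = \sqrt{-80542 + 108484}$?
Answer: $-291136 - 190697 \sqrt{27942} \approx -3.2168 \cdot 10^{7}$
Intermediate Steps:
$O = \sqrt{27942} \approx 167.16$
$\left(-121972 + \frac{O}{\frac{1}{91222 - 281919}}\right) - 169164 = \left(-121972 + \frac{\sqrt{27942}}{\frac{1}{91222 - 281919}}\right) - 169164 = \left(-121972 + \frac{\sqrt{27942}}{\frac{1}{-190697}}\right) - 169164 = \left(-121972 + \frac{\sqrt{27942}}{- \frac{1}{190697}}\right) - 169164 = \left(-121972 + \sqrt{27942} \left(-190697\right)\right) - 169164 = \left(-121972 - 190697 \sqrt{27942}\right) - 169164 = -291136 - 190697 \sqrt{27942}$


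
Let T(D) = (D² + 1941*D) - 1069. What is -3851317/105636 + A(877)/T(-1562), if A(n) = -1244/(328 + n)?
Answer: -305814126307979/8388035206940 ≈ -36.458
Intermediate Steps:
T(D) = -1069 + D² + 1941*D
-3851317/105636 + A(877)/T(-1562) = -3851317/105636 + (-1244/(328 + 877))/(-1069 + (-1562)² + 1941*(-1562)) = -3851317*1/105636 + (-1244/1205)/(-1069 + 2439844 - 3031842) = -3851317/105636 - 1244*1/1205/(-593067) = -3851317/105636 - 1244/1205*(-1/593067) = -3851317/105636 + 1244/714645735 = -305814126307979/8388035206940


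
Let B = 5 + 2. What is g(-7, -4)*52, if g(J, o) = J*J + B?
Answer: 2912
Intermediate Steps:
B = 7
g(J, o) = 7 + J**2 (g(J, o) = J*J + 7 = J**2 + 7 = 7 + J**2)
g(-7, -4)*52 = (7 + (-7)**2)*52 = (7 + 49)*52 = 56*52 = 2912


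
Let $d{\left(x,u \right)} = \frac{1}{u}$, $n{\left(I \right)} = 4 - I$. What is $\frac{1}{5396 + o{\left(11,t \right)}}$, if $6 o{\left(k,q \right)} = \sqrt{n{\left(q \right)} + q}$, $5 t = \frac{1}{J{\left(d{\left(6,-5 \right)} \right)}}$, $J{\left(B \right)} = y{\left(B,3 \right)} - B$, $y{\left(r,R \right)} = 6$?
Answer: $\frac{3}{16189} \approx 0.00018531$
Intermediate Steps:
$J{\left(B \right)} = 6 - B$
$t = \frac{1}{31}$ ($t = \frac{1}{5 \left(6 - \frac{1}{-5}\right)} = \frac{1}{5 \left(6 - - \frac{1}{5}\right)} = \frac{1}{5 \left(6 + \frac{1}{5}\right)} = \frac{1}{5 \cdot \frac{31}{5}} = \frac{1}{5} \cdot \frac{5}{31} = \frac{1}{31} \approx 0.032258$)
$o{\left(k,q \right)} = \frac{1}{3}$ ($o{\left(k,q \right)} = \frac{\sqrt{\left(4 - q\right) + q}}{6} = \frac{\sqrt{4}}{6} = \frac{1}{6} \cdot 2 = \frac{1}{3}$)
$\frac{1}{5396 + o{\left(11,t \right)}} = \frac{1}{5396 + \frac{1}{3}} = \frac{1}{\frac{16189}{3}} = \frac{3}{16189}$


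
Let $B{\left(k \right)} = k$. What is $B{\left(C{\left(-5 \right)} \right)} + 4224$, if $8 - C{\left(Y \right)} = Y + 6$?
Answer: $4231$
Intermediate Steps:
$C{\left(Y \right)} = 2 - Y$ ($C{\left(Y \right)} = 8 - \left(Y + 6\right) = 8 - \left(6 + Y\right) = 2 - Y$)
$B{\left(C{\left(-5 \right)} \right)} + 4224 = \left(2 - -5\right) + 4224 = \left(2 + 5\right) + 4224 = 7 + 4224 = 4231$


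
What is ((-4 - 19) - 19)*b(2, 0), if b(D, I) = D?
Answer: -84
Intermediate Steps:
((-4 - 19) - 19)*b(2, 0) = ((-4 - 19) - 19)*2 = (-23 - 19)*2 = -42*2 = -84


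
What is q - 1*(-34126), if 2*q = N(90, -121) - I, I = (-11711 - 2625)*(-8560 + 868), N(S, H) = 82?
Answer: -55102089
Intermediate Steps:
I = 110272512 (I = -14336*(-7692) = 110272512)
q = -55136215 (q = (82 - 1*110272512)/2 = (82 - 110272512)/2 = (½)*(-110272430) = -55136215)
q - 1*(-34126) = -55136215 - 1*(-34126) = -55136215 + 34126 = -55102089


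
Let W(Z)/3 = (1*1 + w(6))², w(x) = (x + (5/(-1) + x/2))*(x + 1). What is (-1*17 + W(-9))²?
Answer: 6280036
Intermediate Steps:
w(x) = (1 + x)*(-5 + 3*x/2) (w(x) = (x + (5*(-1) + x*(½)))*(1 + x) = (x + (-5 + x/2))*(1 + x) = (-5 + 3*x/2)*(1 + x) = (1 + x)*(-5 + 3*x/2))
W(Z) = 2523 (W(Z) = 3*(1*1 + (-5 - 7/2*6 + (3/2)*6²))² = 3*(1 + (-5 - 21 + (3/2)*36))² = 3*(1 + (-5 - 21 + 54))² = 3*(1 + 28)² = 3*29² = 3*841 = 2523)
(-1*17 + W(-9))² = (-1*17 + 2523)² = (-17 + 2523)² = 2506² = 6280036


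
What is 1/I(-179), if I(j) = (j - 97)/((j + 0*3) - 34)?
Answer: 71/92 ≈ 0.77174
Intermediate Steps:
I(j) = (-97 + j)/(-34 + j) (I(j) = (-97 + j)/((j + 0) - 34) = (-97 + j)/(j - 34) = (-97 + j)/(-34 + j))
1/I(-179) = 1/((-97 - 179)/(-34 - 179)) = 1/(-276/(-213)) = 1/(-1/213*(-276)) = 1/(92/71) = 71/92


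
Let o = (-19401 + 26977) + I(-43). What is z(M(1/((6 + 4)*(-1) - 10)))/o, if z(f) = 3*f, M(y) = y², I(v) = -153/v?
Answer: 129/130368400 ≈ 9.8950e-7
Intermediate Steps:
o = 325921/43 (o = (-19401 + 26977) - 153/(-43) = 7576 - 153*(-1/43) = 7576 + 153/43 = 325921/43 ≈ 7579.6)
z(M(1/((6 + 4)*(-1) - 10)))/o = (3*(1/((6 + 4)*(-1) - 10))²)/(325921/43) = (3*(1/(10*(-1) - 10))²)*(43/325921) = (3*(1/(-10 - 10))²)*(43/325921) = (3*(1/(-20))²)*(43/325921) = (3*(-1/20)²)*(43/325921) = (3*(1/400))*(43/325921) = (3/400)*(43/325921) = 129/130368400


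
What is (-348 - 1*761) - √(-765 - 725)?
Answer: -1109 - I*√1490 ≈ -1109.0 - 38.601*I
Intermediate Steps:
(-348 - 1*761) - √(-765 - 725) = (-348 - 761) - √(-1490) = -1109 - I*√1490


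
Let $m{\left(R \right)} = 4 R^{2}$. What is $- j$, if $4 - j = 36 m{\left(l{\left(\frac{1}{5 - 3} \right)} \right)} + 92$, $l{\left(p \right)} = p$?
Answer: $124$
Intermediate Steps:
$j = -124$ ($j = 4 - \left(36 \cdot 4 \left(\frac{1}{5 - 3}\right)^{2} + 92\right) = 4 - \left(36 \cdot 4 \left(\frac{1}{2}\right)^{2} + 92\right) = 4 - \left(36 \cdot \frac{4}{4} + 92\right) = 4 - \left(36 \cdot 4 \cdot \frac{1}{4} + 92\right) = 4 - \left(36 \cdot 1 + 92\right) = 4 - \left(36 + 92\right) = 4 - 128 = -124$)
$- j = \left(-1\right) \left(-124\right) = 124$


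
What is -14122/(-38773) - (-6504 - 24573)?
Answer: 1204962643/38773 ≈ 31077.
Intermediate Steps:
-14122/(-38773) - (-6504 - 24573) = -14122*(-1/38773) - 1*(-31077) = 14122/38773 + 31077 = 1204962643/38773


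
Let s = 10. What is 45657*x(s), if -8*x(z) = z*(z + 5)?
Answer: -3424275/4 ≈ -8.5607e+5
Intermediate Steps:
x(z) = -z*(5 + z)/8 (x(z) = -z*(z + 5)/8 = -z*(5 + z)/8)
45657*x(s) = 45657*(-⅛*10*(5 + 10)) = 45657*(-⅛*10*15) = 45657*(-75/4) = -3424275/4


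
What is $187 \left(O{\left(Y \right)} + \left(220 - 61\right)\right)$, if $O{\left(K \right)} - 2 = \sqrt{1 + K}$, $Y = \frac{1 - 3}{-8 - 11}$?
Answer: $30107 + \frac{187 \sqrt{399}}{19} \approx 30304.0$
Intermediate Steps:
$Y = \frac{2}{19}$ ($Y = - \frac{2}{-19} = \left(-2\right) \left(- \frac{1}{19}\right) = \frac{2}{19} \approx 0.10526$)
$O{\left(K \right)} = 2 + \sqrt{1 + K}$
$187 \left(O{\left(Y \right)} + \left(220 - 61\right)\right) = 187 \left(\left(2 + \sqrt{1 + \frac{2}{19}}\right) + \left(220 - 61\right)\right) = 187 \left(\left(2 + \sqrt{\frac{21}{19}}\right) + 159\right) = 187 \left(\left(2 + \frac{\sqrt{399}}{19}\right) + 159\right) = 187 \left(161 + \frac{\sqrt{399}}{19}\right) = 30107 + \frac{187 \sqrt{399}}{19}$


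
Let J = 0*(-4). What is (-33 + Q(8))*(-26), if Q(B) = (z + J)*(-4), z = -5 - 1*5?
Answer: -182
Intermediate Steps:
z = -10 (z = -5 - 5 = -10)
J = 0
Q(B) = 40 (Q(B) = (-10 + 0)*(-4) = -10*(-4) = 40)
(-33 + Q(8))*(-26) = (-33 + 40)*(-26) = 7*(-26) = -182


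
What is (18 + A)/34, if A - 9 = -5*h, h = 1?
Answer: 11/17 ≈ 0.64706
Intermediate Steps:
A = 4 (A = 9 - 5*1 = 9 - 5 = 4)
(18 + A)/34 = (18 + 4)/34 = (1/34)*22 = 11/17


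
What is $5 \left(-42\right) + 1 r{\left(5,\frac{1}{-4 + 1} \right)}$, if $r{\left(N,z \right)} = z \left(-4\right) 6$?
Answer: $-202$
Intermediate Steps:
$r{\left(N,z \right)} = - 24 z$ ($r{\left(N,z \right)} = - 4 z 6 = - 24 z$)
$5 \left(-42\right) + 1 r{\left(5,\frac{1}{-4 + 1} \right)} = 5 \left(-42\right) + 1 \left(- \frac{24}{-4 + 1}\right) = -210 + 1 \left(- \frac{24}{-3}\right) = -210 + 1 \left(\left(-24\right) \left(- \frac{1}{3}\right)\right) = -210 + 1 \cdot 8 = -210 + 8 = -202$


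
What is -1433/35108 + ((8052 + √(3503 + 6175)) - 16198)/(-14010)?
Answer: 132956719/245931540 - √9678/14010 ≈ 0.53360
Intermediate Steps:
-1433/35108 + ((8052 + √(3503 + 6175)) - 16198)/(-14010) = -1433*1/35108 + ((8052 + √9678) - 16198)*(-1/14010) = -1433/35108 + (-8146 + √9678)*(-1/14010) = -1433/35108 + (4073/7005 - √9678/14010) = 132956719/245931540 - √9678/14010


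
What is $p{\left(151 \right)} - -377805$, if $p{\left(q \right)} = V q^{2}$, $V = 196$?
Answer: $4846801$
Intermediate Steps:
$p{\left(q \right)} = 196 q^{2}$
$p{\left(151 \right)} - -377805 = 196 \cdot 151^{2} - -377805 = 196 \cdot 22801 + 377805 = 4468996 + 377805 = 4846801$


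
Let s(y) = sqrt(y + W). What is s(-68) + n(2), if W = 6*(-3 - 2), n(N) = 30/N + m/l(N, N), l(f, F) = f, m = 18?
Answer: 24 + 7*I*sqrt(2) ≈ 24.0 + 9.8995*I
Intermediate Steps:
n(N) = 48/N (n(N) = 30/N + 18/N = 48/N)
W = -30 (W = 6*(-5) = -30)
s(y) = sqrt(-30 + y) (s(y) = sqrt(y - 30) = sqrt(-30 + y))
s(-68) + n(2) = sqrt(-30 - 68) + 48/2 = sqrt(-98) + 48*(1/2) = 7*I*sqrt(2) + 24 = 24 + 7*I*sqrt(2)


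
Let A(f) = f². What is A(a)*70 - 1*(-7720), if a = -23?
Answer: 44750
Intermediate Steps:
A(a)*70 - 1*(-7720) = (-23)²*70 - 1*(-7720) = 529*70 + 7720 = 37030 + 7720 = 44750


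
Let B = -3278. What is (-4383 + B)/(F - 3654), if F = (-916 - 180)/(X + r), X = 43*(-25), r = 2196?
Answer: 8587981/4097230 ≈ 2.0960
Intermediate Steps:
X = -1075
F = -1096/1121 (F = (-916 - 180)/(-1075 + 2196) = -1096/1121 ≈ -0.97770)
(-4383 + B)/(F - 3654) = (-4383 - 3278)/(-1096/1121 - 3654) = -7661/(-4097230/1121) = -7661*(-1121/4097230) = 8587981/4097230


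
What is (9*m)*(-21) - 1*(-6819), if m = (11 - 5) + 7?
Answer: 4362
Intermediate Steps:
m = 13 (m = 6 + 7 = 13)
(9*m)*(-21) - 1*(-6819) = (9*13)*(-21) - 1*(-6819) = 117*(-21) + 6819 = -2457 + 6819 = 4362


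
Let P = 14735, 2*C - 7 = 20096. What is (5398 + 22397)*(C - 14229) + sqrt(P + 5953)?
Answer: -232227225/2 + 4*sqrt(1293) ≈ -1.1611e+8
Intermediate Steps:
C = 20103/2 (C = 7/2 + (1/2)*20096 = 7/2 + 10048 = 20103/2 ≈ 10052.)
(5398 + 22397)*(C - 14229) + sqrt(P + 5953) = (5398 + 22397)*(20103/2 - 14229) + sqrt(14735 + 5953) = 27795*(-8355/2) + sqrt(20688) = -232227225/2 + 4*sqrt(1293)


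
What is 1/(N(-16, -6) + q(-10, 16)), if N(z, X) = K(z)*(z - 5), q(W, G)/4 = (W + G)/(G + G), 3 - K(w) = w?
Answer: -4/1593 ≈ -0.0025110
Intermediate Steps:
K(w) = 3 - w
q(W, G) = 2*(G + W)/G (q(W, G) = 4*((W + G)/(G + G)) = 4*((G + W)/((2*G))) = 4*((G + W)*(1/(2*G))) = 4*((G + W)/(2*G)) = 2*(G + W)/G)
N(z, X) = (-5 + z)*(3 - z) (N(z, X) = (3 - z)*(z - 5) = (3 - z)*(-5 + z) = (-5 + z)*(3 - z))
1/(N(-16, -6) + q(-10, 16)) = 1/(-(-5 - 16)*(-3 - 16) + (2 + 2*(-10)/16)) = 1/(-1*(-21)*(-19) + (2 + 2*(-10)*(1/16))) = 1/(-399 + (2 - 5/4)) = 1/(-399 + ¾) = 1/(-1593/4) = -4/1593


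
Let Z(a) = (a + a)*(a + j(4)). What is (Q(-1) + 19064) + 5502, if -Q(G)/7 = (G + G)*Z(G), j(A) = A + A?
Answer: 24370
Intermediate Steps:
j(A) = 2*A
Z(a) = 2*a*(8 + a) (Z(a) = (a + a)*(a + 2*4) = (2*a)*(a + 8) = (2*a)*(8 + a) = 2*a*(8 + a))
Q(G) = -28*G²*(8 + G) (Q(G) = -7*(G + G)*2*G*(8 + G) = -7*2*G*2*G*(8 + G) = -28*G²*(8 + G))
(Q(-1) + 19064) + 5502 = (28*(-1)²*(-8 - 1*(-1)) + 19064) + 5502 = (28*1*(-8 + 1) + 19064) + 5502 = (28*1*(-7) + 19064) + 5502 = (-196 + 19064) + 5502 = 18868 + 5502 = 24370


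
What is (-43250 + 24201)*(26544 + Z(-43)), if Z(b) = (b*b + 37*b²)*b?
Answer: 57046459378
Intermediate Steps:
Z(b) = 38*b³ (Z(b) = (b² + 37*b²)*b = (38*b²)*b = 38*b³)
(-43250 + 24201)*(26544 + Z(-43)) = (-43250 + 24201)*(26544 + 38*(-43)³) = -19049*(26544 + 38*(-79507)) = -19049*(26544 - 3021266) = -19049*(-2994722) = 57046459378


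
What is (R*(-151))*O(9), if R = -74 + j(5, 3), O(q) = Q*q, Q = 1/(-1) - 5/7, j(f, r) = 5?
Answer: -1125252/7 ≈ -1.6075e+5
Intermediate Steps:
Q = -12/7 (Q = 1*(-1) - 5*1/7 = -1 - 5/7 = -12/7 ≈ -1.7143)
O(q) = -12*q/7
R = -69 (R = -74 + 5 = -69)
(R*(-151))*O(9) = (-69*(-151))*(-12/7*9) = 10419*(-108/7) = -1125252/7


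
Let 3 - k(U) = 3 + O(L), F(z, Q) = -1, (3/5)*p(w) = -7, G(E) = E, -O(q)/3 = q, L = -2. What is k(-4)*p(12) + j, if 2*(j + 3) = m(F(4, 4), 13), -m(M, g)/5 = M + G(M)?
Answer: 72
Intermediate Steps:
O(q) = -3*q
p(w) = -35/3 (p(w) = (5/3)*(-7) = -35/3)
m(M, g) = -10*M (m(M, g) = -5*(M + M) = -10*M)
j = 2 (j = -3 + (-10*(-1))/2 = -3 + (1/2)*10 = -3 + 5 = 2)
k(U) = -6 (k(U) = 3 - (3 - 3*(-2)) = 3 - (3 + 6) = 3 - 1*9 = 3 - 9 = -6)
k(-4)*p(12) + j = -6*(-35/3) + 2 = 70 + 2 = 72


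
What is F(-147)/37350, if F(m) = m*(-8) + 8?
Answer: 592/18675 ≈ 0.031700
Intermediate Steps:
F(m) = 8 - 8*m (F(m) = -8*m + 8 = 8 - 8*m)
F(-147)/37350 = (8 - 8*(-147))/37350 = (8 + 1176)*(1/37350) = 1184*(1/37350) = 592/18675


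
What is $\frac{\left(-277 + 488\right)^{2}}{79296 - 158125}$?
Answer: $- \frac{44521}{78829} \approx -0.56478$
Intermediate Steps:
$\frac{\left(-277 + 488\right)^{2}}{79296 - 158125} = \frac{211^{2}}{79296 - 158125} = \frac{44521}{-78829} = 44521 \left(- \frac{1}{78829}\right) = - \frac{44521}{78829}$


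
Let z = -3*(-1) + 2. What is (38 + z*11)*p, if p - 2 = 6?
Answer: 744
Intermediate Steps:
z = 5 (z = 3 + 2 = 5)
p = 8 (p = 2 + 6 = 8)
(38 + z*11)*p = (38 + 5*11)*8 = (38 + 55)*8 = 93*8 = 744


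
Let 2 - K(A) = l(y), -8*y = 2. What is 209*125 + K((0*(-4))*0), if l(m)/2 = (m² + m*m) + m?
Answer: 104509/4 ≈ 26127.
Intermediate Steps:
y = -¼ (y = -⅛*2 = -¼ ≈ -0.25000)
l(m) = 2*m + 4*m² (l(m) = 2*((m² + m*m) + m) = 2*((m² + m²) + m) = 2*(2*m² + m) = 2*(m + 2*m²) = 2*m + 4*m²)
K(A) = 9/4 (K(A) = 2 - 2*(-1)*(1 + 2*(-¼))/4 = 2 - 2*(-1)*(1 - ½)/4 = 2 - 2*(-1)/(4*2) = 2 - 1*(-¼) = 2 + ¼ = 9/4)
209*125 + K((0*(-4))*0) = 209*125 + 9/4 = 26125 + 9/4 = 104509/4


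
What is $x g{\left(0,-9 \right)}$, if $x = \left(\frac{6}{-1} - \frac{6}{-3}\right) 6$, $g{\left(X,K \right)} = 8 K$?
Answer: $1728$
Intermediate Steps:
$x = -24$ ($x = \left(6 \left(-1\right) - -2\right) 6 = \left(-6 + 2\right) 6 = \left(-4\right) 6 = -24$)
$x g{\left(0,-9 \right)} = - 24 \cdot 8 \left(-9\right) = \left(-24\right) \left(-72\right) = 1728$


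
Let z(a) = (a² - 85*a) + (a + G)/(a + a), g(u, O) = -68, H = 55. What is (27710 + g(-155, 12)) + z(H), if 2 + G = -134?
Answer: 2859039/110 ≈ 25991.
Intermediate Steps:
G = -136 (G = -2 - 134 = -136)
z(a) = a² - 85*a + (-136 + a)/(2*a) (z(a) = (a² - 85*a) + (a - 136)/(a + a) = (a² - 85*a) + (-136 + a)/((2*a)) = (a² - 85*a) + (-136 + a)*(1/(2*a)) = (a² - 85*a) + (-136 + a)/(2*a) = a² - 85*a + (-136 + a)/(2*a))
(27710 + g(-155, 12)) + z(H) = (27710 - 68) + (½ + 55² - 85*55 - 68/55) = 27642 + (½ + 3025 - 4675 - 68*1/55) = 27642 + (½ + 3025 - 4675 - 68/55) = 27642 - 181581/110 = 2859039/110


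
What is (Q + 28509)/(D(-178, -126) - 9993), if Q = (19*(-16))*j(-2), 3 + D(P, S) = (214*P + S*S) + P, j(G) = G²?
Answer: -27293/32390 ≈ -0.84264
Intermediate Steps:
D(P, S) = -3 + S² + 215*P (D(P, S) = -3 + ((214*P + S*S) + P) = -3 + ((214*P + S²) + P) = -3 + ((S² + 214*P) + P) = -3 + (S² + 215*P) = -3 + S² + 215*P)
Q = -1216 (Q = (19*(-16))*(-2)² = -304*4 = -1216)
(Q + 28509)/(D(-178, -126) - 9993) = (-1216 + 28509)/((-3 + (-126)² + 215*(-178)) - 9993) = 27293/((-3 + 15876 - 38270) - 9993) = 27293/(-22397 - 9993) = 27293/(-32390) = 27293*(-1/32390) = -27293/32390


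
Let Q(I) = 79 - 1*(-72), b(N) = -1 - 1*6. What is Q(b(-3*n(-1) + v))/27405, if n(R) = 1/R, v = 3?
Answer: 151/27405 ≈ 0.0055099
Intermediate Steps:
b(N) = -7 (b(N) = -1 - 6 = -7)
Q(I) = 151 (Q(I) = 79 + 72 = 151)
Q(b(-3*n(-1) + v))/27405 = 151/27405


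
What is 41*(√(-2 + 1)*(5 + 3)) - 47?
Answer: -47 + 328*I ≈ -47.0 + 328.0*I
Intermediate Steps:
41*(√(-2 + 1)*(5 + 3)) - 47 = 41*(√(-1)*8) - 47 = 41*(I*8) - 47 = 41*(8*I) - 47 = 328*I - 47 = -47 + 328*I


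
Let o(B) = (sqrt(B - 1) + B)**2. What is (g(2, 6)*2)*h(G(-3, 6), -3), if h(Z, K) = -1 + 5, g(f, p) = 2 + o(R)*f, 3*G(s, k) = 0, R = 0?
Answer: 0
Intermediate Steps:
o(B) = (B + sqrt(-1 + B))**2 (o(B) = (sqrt(-1 + B) + B)**2 = (B + sqrt(-1 + B))**2)
G(s, k) = 0 (G(s, k) = (1/3)*0 = 0)
g(f, p) = 2 - f (g(f, p) = 2 + (0 + sqrt(-1 + 0))**2*f = 2 + (0 + sqrt(-1))**2*f = 2 + (0 + I)**2*f = 2 + I**2*f = 2 - f)
h(Z, K) = 4
(g(2, 6)*2)*h(G(-3, 6), -3) = ((2 - 1*2)*2)*4 = ((2 - 2)*2)*4 = (0*2)*4 = 0*4 = 0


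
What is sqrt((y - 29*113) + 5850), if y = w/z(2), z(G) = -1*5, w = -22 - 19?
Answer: 3*sqrt(7170)/5 ≈ 50.806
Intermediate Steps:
w = -41
z(G) = -5
y = 41/5 (y = -41/(-5) = -41*(-1/5) = 41/5 ≈ 8.2000)
sqrt((y - 29*113) + 5850) = sqrt((41/5 - 29*113) + 5850) = sqrt((41/5 - 3277) + 5850) = sqrt(-16344/5 + 5850) = sqrt(12906/5) = 3*sqrt(7170)/5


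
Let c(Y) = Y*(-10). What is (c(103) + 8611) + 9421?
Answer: 17002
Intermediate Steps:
c(Y) = -10*Y
(c(103) + 8611) + 9421 = (-10*103 + 8611) + 9421 = (-1030 + 8611) + 9421 = 7581 + 9421 = 17002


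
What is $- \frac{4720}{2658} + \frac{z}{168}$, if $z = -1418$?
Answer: $- \frac{380167}{37212} \approx -10.216$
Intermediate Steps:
$- \frac{4720}{2658} + \frac{z}{168} = - \frac{4720}{2658} - \frac{1418}{168} = \left(-4720\right) \frac{1}{2658} - \frac{709}{84} = - \frac{2360}{1329} - \frac{709}{84} = - \frac{380167}{37212}$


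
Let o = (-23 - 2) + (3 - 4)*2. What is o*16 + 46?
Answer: -386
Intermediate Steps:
o = -27 (o = -25 - 1*2 = -25 - 2 = -27)
o*16 + 46 = -27*16 + 46 = -432 + 46 = -386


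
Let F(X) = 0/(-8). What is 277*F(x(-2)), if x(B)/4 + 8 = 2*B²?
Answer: 0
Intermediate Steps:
x(B) = -32 + 8*B² (x(B) = -32 + 4*(2*B²) = -32 + 8*B²)
F(X) = 0 (F(X) = 0*(-⅛) = 0)
277*F(x(-2)) = 277*0 = 0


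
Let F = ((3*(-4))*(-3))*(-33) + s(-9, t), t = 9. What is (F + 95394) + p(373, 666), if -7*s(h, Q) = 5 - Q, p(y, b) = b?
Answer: 664108/7 ≈ 94873.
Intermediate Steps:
s(h, Q) = -5/7 + Q/7 (s(h, Q) = -(5 - Q)/7 = -5/7 + Q/7)
F = -8312/7 (F = ((3*(-4))*(-3))*(-33) + (-5/7 + (⅐)*9) = -12*(-3)*(-33) + (-5/7 + 9/7) = 36*(-33) + 4/7 = -1188 + 4/7 = -8312/7 ≈ -1187.4)
(F + 95394) + p(373, 666) = (-8312/7 + 95394) + 666 = 659446/7 + 666 = 664108/7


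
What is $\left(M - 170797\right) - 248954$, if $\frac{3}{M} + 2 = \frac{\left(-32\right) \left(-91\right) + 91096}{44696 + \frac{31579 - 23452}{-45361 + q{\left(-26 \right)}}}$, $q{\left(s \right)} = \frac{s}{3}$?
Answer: $- \frac{263723016360957}{628327906} \approx -4.1972 \cdot 10^{5}$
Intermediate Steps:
$q{\left(s \right)} = \frac{s}{3}$ ($q{\left(s \right)} = s \frac{1}{3} = \frac{s}{3}$)
$M = \frac{18250510449}{628327906}$ ($M = \frac{3}{-2 + \frac{\left(-32\right) \left(-91\right) + 91096}{44696 + \frac{31579 - 23452}{-45361 + \frac{1}{3} \left(-26\right)}}} = \frac{3}{-2 + \frac{2912 + 91096}{44696 + \frac{8127}{-45361 - \frac{26}{3}}}} = \frac{3}{-2 + \frac{94008}{44696 + \frac{8127}{- \frac{136109}{3}}}} = \frac{3}{-2 + \frac{94008}{44696 + 8127 \left(- \frac{3}{136109}\right)}} = \frac{3}{-2 + \frac{94008}{44696 - \frac{24381}{136109}}} = \frac{3}{-2 + \frac{94008}{\frac{6083503483}{136109}}} = \frac{3}{-2 + 94008 \cdot \frac{136109}{6083503483}} = \frac{3}{-2 + \frac{12795334872}{6083503483}} = \frac{3}{\frac{628327906}{6083503483}} = 3 \cdot \frac{6083503483}{628327906} = \frac{18250510449}{628327906} \approx 29.046$)
$\left(M - 170797\right) - 248954 = \left(\frac{18250510449}{628327906} - 170797\right) - 248954 = - \frac{107298270850633}{628327906} - 248954 = - \frac{263723016360957}{628327906}$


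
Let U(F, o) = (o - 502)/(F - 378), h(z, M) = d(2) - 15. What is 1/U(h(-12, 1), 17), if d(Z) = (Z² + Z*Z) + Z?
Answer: 383/485 ≈ 0.78969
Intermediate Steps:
d(Z) = Z + 2*Z² (d(Z) = (Z² + Z²) + Z = 2*Z² + Z = Z + 2*Z²)
h(z, M) = -5 (h(z, M) = 2*(1 + 2*2) - 15 = 2*(1 + 4) - 15 = 2*5 - 15 = 10 - 15 = -5)
U(F, o) = (-502 + o)/(-378 + F)
1/U(h(-12, 1), 17) = 1/((-502 + 17)/(-378 - 5)) = 1/(-485/(-383)) = 1/(-1/383*(-485)) = 1/(485/383) = 383/485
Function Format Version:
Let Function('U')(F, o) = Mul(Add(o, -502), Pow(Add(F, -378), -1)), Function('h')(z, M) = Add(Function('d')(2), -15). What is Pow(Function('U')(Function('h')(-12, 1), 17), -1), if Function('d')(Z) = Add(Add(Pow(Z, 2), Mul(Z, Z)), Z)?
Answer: Rational(383, 485) ≈ 0.78969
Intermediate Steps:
Function('d')(Z) = Add(Z, Mul(2, Pow(Z, 2))) (Function('d')(Z) = Add(Add(Pow(Z, 2), Pow(Z, 2)), Z) = Add(Mul(2, Pow(Z, 2)), Z) = Add(Z, Mul(2, Pow(Z, 2))))
Function('h')(z, M) = -5 (Function('h')(z, M) = Add(Mul(2, Add(1, Mul(2, 2))), -15) = Add(Mul(2, Add(1, 4)), -15) = Add(Mul(2, 5), -15) = Add(10, -15) = -5)
Function('U')(F, o) = Mul(Pow(Add(-378, F), -1), Add(-502, o)) (Function('U')(F, o) = Mul(Add(-502, o), Pow(Add(-378, F), -1)) = Mul(Pow(Add(-378, F), -1), Add(-502, o)))
Pow(Function('U')(Function('h')(-12, 1), 17), -1) = Pow(Mul(Pow(Add(-378, -5), -1), Add(-502, 17)), -1) = Pow(Mul(Pow(-383, -1), -485), -1) = Pow(Mul(Rational(-1, 383), -485), -1) = Pow(Rational(485, 383), -1) = Rational(383, 485)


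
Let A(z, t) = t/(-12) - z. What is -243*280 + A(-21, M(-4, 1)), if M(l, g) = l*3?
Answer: -68018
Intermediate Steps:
M(l, g) = 3*l
A(z, t) = -z - t/12 (A(z, t) = t*(-1/12) - z = -t/12 - z = -z - t/12)
-243*280 + A(-21, M(-4, 1)) = -243*280 + (-1*(-21) - (-4)/4) = -68040 + (21 - 1/12*(-12)) = -68040 + (21 + 1) = -68040 + 22 = -68018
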